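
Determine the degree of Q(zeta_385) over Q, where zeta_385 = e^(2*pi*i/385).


The degree equals Euler's totient phi(385).
385 = 5 * 7 * 11
phi(385) = 240

240


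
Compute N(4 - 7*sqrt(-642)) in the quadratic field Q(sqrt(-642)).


N(a + b*sqrt(d)) = a^2 - d*b^2
= (4)^2 - (-642)*(-7)^2
= 16 + 31458
= 31474

31474


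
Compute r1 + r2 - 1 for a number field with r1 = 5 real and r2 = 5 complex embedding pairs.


By Dirichlet's unit theorem:
rank = r1 + r2 - 1
= 5 + 5 - 1
= 9

9


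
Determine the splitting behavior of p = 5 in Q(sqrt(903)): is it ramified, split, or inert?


K = Q(sqrt(903)). Since d mod 4 = 3, disc(K) = 3612.
Check p | disc: 3612 mod 5 = 2.
p does not divide disc. Compute Legendre symbol (d/p):
3^((5-1)/2) mod 5 = -1
(d/p) = -1, so p is inert: (p) stays prime with e=1, f=2, g=1.
Therefore p is inert.

inert


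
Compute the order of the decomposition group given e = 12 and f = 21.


|D_P| = e * f
= 12 * 21
= 252

252


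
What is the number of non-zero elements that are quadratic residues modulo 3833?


For prime p, the number of non-zero quadratic residues is (p-1)/2.
= (3833-1)/2
= 1916

1916


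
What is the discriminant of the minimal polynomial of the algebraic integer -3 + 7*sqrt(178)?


The element -3 + 7*sqrt(178) has minimal polynomial:
x^2 + 6*x - 8713
Discriminant = (6)^2 - 4*(-8713)
= 36 + 34852
= 34888

34888


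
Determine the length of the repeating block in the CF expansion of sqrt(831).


Run the CF algorithm for sqrt(831).
a_0 = floor(sqrt(831)) = 28; set m_0=0, q_0=1.
Recurrence: m' = q*a - m,  q' = (d - m'^2)/q,  a' = floor((a_0 + m')/q').
  step 1: m=28, q=47, a=1
  step 2: m=19, q=10, a=4
  step 3: m=21, q=39, a=1
  step 4: m=18, q=13, a=3
  step 5: m=21, q=30, a=1
  step 6: m=9, q=25, a=1
  step 7: m=16, q=23, a=1
  step 8: m=7, q=34, a=1
  step 9: m=27, q=3, a=18
  step 10: m=27, q=34, a=1
  step 11: m=7, q=23, a=1
  step 12: m=16, q=25, a=1
  step 13: m=9, q=30, a=1
  step 14: m=21, q=13, a=3
  step 15: m=18, q=39, a=1
  step 16: m=21, q=10, a=4
  step 17: m=19, q=47, a=1
  step 18: m=28, q=1, a=56
a_18 = 2*a_0 = 56, so the period closes here.
sqrt(831) = [28; 1, 4, 1, 3, 1, 1, 1, 1, 18, 1, 1, 1, 1, 3, 1, 4, 1, 56]
Period length = 18

18


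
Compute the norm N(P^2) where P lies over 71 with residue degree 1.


N(P^a) = p^(a*f)
= 71^(2*1)
= 71^2
= 5041

5041


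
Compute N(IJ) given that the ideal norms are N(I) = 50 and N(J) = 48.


N(IJ) = N(I) * N(J)
= 50 * 48
= 2400

2400


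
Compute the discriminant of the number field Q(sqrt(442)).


For K = Q(sqrt(d)) with d squarefree: disc(K) = d if d = 1 mod 4, and disc(K) = 4d if d = 2 or 3 mod 4.
Here d = 442, and d mod 4 = 2.
d = 2 mod 4, not 1 (O_K = Z[sqrt(d)]), so disc(K) = 4d = 4 * (442) = 1768

1768


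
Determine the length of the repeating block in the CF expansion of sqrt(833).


Run the CF algorithm for sqrt(833).
a_0 = floor(sqrt(833)) = 28; set m_0=0, q_0=1.
Recurrence: m' = q*a - m,  q' = (d - m'^2)/q,  a' = floor((a_0 + m')/q').
  step 1: m=28, q=49, a=1
  step 2: m=21, q=8, a=6
  step 3: m=27, q=13, a=4
  step 4: m=25, q=16, a=3
  step 5: m=23, q=19, a=2
  step 6: m=15, q=32, a=1
  step 7: m=17, q=17, a=2
  step 8: m=17, q=32, a=1
  step 9: m=15, q=19, a=2
  step 10: m=23, q=16, a=3
  step 11: m=25, q=13, a=4
  step 12: m=27, q=8, a=6
  step 13: m=21, q=49, a=1
  step 14: m=28, q=1, a=56
a_14 = 2*a_0 = 56, so the period closes here.
sqrt(833) = [28; 1, 6, 4, 3, 2, 1, 2, 1, 2, 3, 4, 6, 1, 56]
Period length = 14

14


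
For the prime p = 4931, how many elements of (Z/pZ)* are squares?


For prime p, the number of non-zero quadratic residues is (p-1)/2.
= (4931-1)/2
= 2465

2465


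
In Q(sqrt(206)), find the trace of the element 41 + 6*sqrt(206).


Tr(a + b*sqrt(d)) = (a + b*sqrt(d)) + (a - b*sqrt(d)) = 2a
= 2 * (41)
= 82

82


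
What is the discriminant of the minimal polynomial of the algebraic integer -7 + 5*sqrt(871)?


The element -7 + 5*sqrt(871) has minimal polynomial:
x^2 + 14*x - 21726
Discriminant = (14)^2 - 4*(-21726)
= 196 + 86904
= 87100

87100


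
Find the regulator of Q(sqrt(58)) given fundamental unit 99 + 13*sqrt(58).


epsilon = 99 + 13*sqrt(58)
= 198.0051
R = ln(198.0051)
= 5.2883

5.2883


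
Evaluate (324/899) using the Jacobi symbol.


Compute (324/899) via quadratic reciprocity:
  pull out 2: (2/899) = -1  (since 899 mod 8 = 3)
  pull out 2: (2/899) = -1  (since 899 mod 8 = 3)
  reciprocity: (81/899) -> +(899/81)
  reduce: (8/81)
  pull out 2: (2/81) = +1  (since 81 mod 8 = 1)
  pull out 2: (2/81) = +1  (since 81 mod 8 = 1)
  pull out 2: (2/81) = +1  (since 81 mod 8 = 1)
  (1/81) = 1
Product of signs = 1

1


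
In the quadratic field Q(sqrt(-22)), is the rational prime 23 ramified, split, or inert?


K = Q(sqrt(-22)). Since d mod 4 = 2, disc(K) = -88.
Check p | disc: -88 mod 23 = 4.
p does not divide disc. Compute Legendre symbol (d/p):
1^((23-1)/2) mod 23 = 1
(d/p) = 1, so p splits: (p) = P*P' with e=1, f=1, g=2.
Therefore p is split.

split


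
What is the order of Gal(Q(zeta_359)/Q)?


|Gal(Q(zeta_359)/Q)| = phi(359)
= 358

358


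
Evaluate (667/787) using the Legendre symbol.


p = 787 is prime, so compute (667/787) with the reciprocity algorithm (Jacobi-symbol steps: pull out 2s via (2/n), flip via reciprocity, reduce):
  reciprocity: (667/787) -> -(787/667)
  reduce: (120/667)
  pull out 2: (2/667) = -1  (since 667 mod 8 = 3)
  pull out 2: (2/667) = -1  (since 667 mod 8 = 3)
  pull out 2: (2/667) = -1  (since 667 mod 8 = 3)
  reciprocity: (15/667) -> -(667/15)
  reduce: (7/15)
  reciprocity: (7/15) -> -(15/7)
  reduce: (1/7)
  (1/7) = 1
Product of signs = 1
(667/787) = 1

1


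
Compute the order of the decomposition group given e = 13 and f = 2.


|D_P| = e * f
= 13 * 2
= 26

26


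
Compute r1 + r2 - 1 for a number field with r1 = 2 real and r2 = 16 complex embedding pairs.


By Dirichlet's unit theorem:
rank = r1 + r2 - 1
= 2 + 16 - 1
= 17

17


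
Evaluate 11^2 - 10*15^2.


x^2 - d*y^2
= 11^2 - 10*15^2
= 121 - 2250
= -2129

-2129


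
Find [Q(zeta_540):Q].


The degree equals Euler's totient phi(540).
540 = 2^2 * 3^3 * 5
phi(540) = 144

144


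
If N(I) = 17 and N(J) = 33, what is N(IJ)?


N(IJ) = N(I) * N(J)
= 17 * 33
= 561

561


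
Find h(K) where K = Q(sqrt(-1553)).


K = Q(sqrt(-1553)). d mod 4 = 3, so D = disc(K) = 4d = -6212
h(K) equals the number of primitive reduced positive-definite forms (a, b, c) = a*x^2 + b*x*y + c*y^2 with b^2 - 4ac = D,
where reduced means |b| <= a <= c, with b >= 0 whenever |b| = a or a = c, and primitive means gcd(a, b, c) = 1.
Reduced forces 3a^2 <= |D| = 6212, so 1 <= a <= 45; b must have the parity of D, and c = (b^2 - D)/(4a) must be an integer >= a.
Enumerate a = 1..45, b in [-a, a]:
  a=1: (1, 0, 1553)  [1]
  a=2: (2, 2, 777)  [1]
  a=3: (3, -2, 518), (3, 2, 518)  [2]
  a=4..5: none
  a=6: (6, -2, 259), (6, 2, 259)  [2]
  a=7: (7, -2, 222), (7, 2, 222)  [2]
  a=8: none
  a=9: (9, -4, 173), (9, 4, 173)  [2]
  a=10: none
  a=11: (11, -6, 142), (11, 6, 142)  [2]
  a=12..13: none
  a=14: (14, -2, 111), (14, 2, 111)  [2]
  a=15..17: none
  a=18: (18, -14, 89), (18, 14, 89)  [2]
  a=19: (19, -18, 86), (19, 18, 86)  [2]
  a=20: none
  a=21: (21, -16, 77), (21, -2, 74), (21, 2, 74), (21, 16, 77)  [4]
  a=22: (22, -6, 71), (22, 6, 71)  [2]
  a=23..26: none
  a=27: (27, -22, 62), (27, 22, 62)  [2]
  a=28: none
  a=29: (29, -20, 57), (29, 20, 57)  [2]
  a=30: none
  a=31: (31, -22, 54), (31, 22, 54)  [2]
  a=32: none
  a=33: (33, -28, 53), (33, -16, 49), (33, 16, 49), (33, 28, 53)  [4]
  a=34..36: none
  a=37: (37, -2, 42), (37, 2, 42)  [2]
  a=38: (38, -18, 43), (38, 18, 43)  [2]
  a=39..40: none
  a=41: (41, -26, 42), (41, 26, 42)  [2]
  a=42..45: none
Total reduced forms: 1 + 1 + 2 + 2 + 2 + 2 + 2 + 2 + 2 + 2 + 4 + 2 + 2 + 2 + 2 + 4 + 2 + 2 + 2 = 40
h = 40

40


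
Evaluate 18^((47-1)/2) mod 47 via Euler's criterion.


p = 47 is prime and the exponent is (p-1)/2 = 23, so by Euler's criterion 18^23 = (18/47) = +1 or -1 mod 47.
Compute by square-and-multiply:
  23 = 16 + 4 + 2 + 1 (binary 10111)
  Repeated squaring mod 47: 18^1 = 18, 18^2 = 42, 18^4 = 25, 18^8 = 14, 18^16 = 8
  18^23 = 18^16 * 18^4 * 18^2 * 18^1 = 8 * 25 * 42 * 18 mod 47
    8 * 25 = 200 = 12 mod 47
    12 * 42 = 504 = 34 mod 47
    34 * 18 = 612 = 1 mod 47
  18^23 = 1 mod 47
Result 1: 18 is a quadratic residue mod 47.
18^23 mod 47 = 1

1


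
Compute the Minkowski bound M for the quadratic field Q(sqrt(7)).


d = 7, d mod 4 = 3, so disc(K) = 4d = 28; |disc(K)| = 28
Real quadratic field, so n = 2, s = r2 = 0, r1 = 2
M = (n!/n^n) * (4/pi)^s * sqrt(|disc(K)|) = (2!/2^2) * (4/pi)^0 * sqrt(28)
= 0.5 * 1.000000 * 5.291503
= 2.6458

2.6458


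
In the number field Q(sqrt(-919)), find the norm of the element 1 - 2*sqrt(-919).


N(a + b*sqrt(d)) = a^2 - d*b^2
= (1)^2 - (-919)*(-2)^2
= 1 + 3676
= 3677

3677


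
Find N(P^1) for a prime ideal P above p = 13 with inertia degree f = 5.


N(P^a) = p^(a*f)
= 13^(1*5)
= 13^5
= 371293

371293


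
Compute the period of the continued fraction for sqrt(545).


Run the CF algorithm for sqrt(545).
a_0 = floor(sqrt(545)) = 23; set m_0=0, q_0=1.
Recurrence: m' = q*a - m,  q' = (d - m'^2)/q,  a' = floor((a_0 + m')/q').
  step 1: m=23, q=16, a=2
  step 2: m=9, q=29, a=1
  step 3: m=20, q=5, a=8
  step 4: m=20, q=29, a=1
  step 5: m=9, q=16, a=2
  step 6: m=23, q=1, a=46
a_6 = 2*a_0 = 46, so the period closes here.
sqrt(545) = [23; 2, 1, 8, 1, 2, 46]
Period length = 6

6


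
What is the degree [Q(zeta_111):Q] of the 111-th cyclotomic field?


The degree equals Euler's totient phi(111).
111 = 3 * 37
phi(111) = 72

72


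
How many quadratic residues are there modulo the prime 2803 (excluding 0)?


For prime p, the number of non-zero quadratic residues is (p-1)/2.
= (2803-1)/2
= 1401

1401


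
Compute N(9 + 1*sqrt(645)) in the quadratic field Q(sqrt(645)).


N(a + b*sqrt(d)) = a^2 - d*b^2
= (9)^2 - (645)*(1)^2
= 81 - 645
= -564

-564


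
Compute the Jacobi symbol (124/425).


Compute (124/425) via quadratic reciprocity:
  pull out 2: (2/425) = +1  (since 425 mod 8 = 1)
  pull out 2: (2/425) = +1  (since 425 mod 8 = 1)
  reciprocity: (31/425) -> +(425/31)
  reduce: (22/31)
  pull out 2: (2/31) = +1  (since 31 mod 8 = 7)
  reciprocity: (11/31) -> -(31/11)
  reduce: (9/11)
  reciprocity: (9/11) -> +(11/9)
  reduce: (2/9)
  pull out 2: (2/9) = +1  (since 9 mod 8 = 1)
  (1/9) = 1
Product of signs = -1

-1


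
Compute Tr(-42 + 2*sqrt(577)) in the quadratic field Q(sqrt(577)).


Tr(a + b*sqrt(d)) = (a + b*sqrt(d)) + (a - b*sqrt(d)) = 2a
= 2 * (-42)
= -84

-84


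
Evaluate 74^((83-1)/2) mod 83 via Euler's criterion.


p = 83 is prime and the exponent is (p-1)/2 = 41, so by Euler's criterion 74^41 = (74/83) = +1 or -1 mod 83.
Compute by square-and-multiply:
  41 = 32 + 8 + 1 (binary 101001)
  Repeated squaring mod 83: 74^1 = 74, 74^2 = 81, 74^4 = 4, 74^8 = 16, 74^16 = 7, 74^32 = 49
  74^41 = 74^32 * 74^8 * 74^1 = 49 * 16 * 74 mod 83
    49 * 16 = 784 = 37 mod 83
    37 * 74 = 2738 = 82 mod 83
  74^41 = 82 mod 83
Result 82 = p - 1 = -1 mod 83: 74 is a quadratic non-residue mod 83. As a residue in [0, p-1] the value is 82.
74^41 mod 83 = 82

82


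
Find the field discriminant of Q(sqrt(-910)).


For K = Q(sqrt(d)) with d squarefree: disc(K) = d if d = 1 mod 4, and disc(K) = 4d if d = 2 or 3 mod 4.
Here d = -910, and d mod 4 = 2.
d = 2 mod 4, not 1 (O_K = Z[sqrt(d)]), so disc(K) = 4d = 4 * (-910) = -3640

-3640


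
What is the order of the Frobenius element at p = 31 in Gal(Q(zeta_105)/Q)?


The Frobenius at p in Gal(Q(zeta_n)/Q) = (Z/nZ)* is the class of p, so its order is ord_105(31), the smallest k >= 1 with 31^k = 1 mod 105.
n = 105 = 3 * 5 * 7, phi(105) = 48; the order divides phi(n).
Divisors of 48: 1, 2, 3, 4, 6, 8, 12, 16, 24, 48
Repeated squaring mod 105: 31^1 = 31, 31^2 = 16, 31^4 = 46, 31^8 = 16, 31^16 = 46, 31^32 = 16
Test divisors in increasing order:
  k=1: 31^1 = 31 mod 105
  k=2: 31^2 = 16 mod 105
  k=3: 31^3 = 16 * 31 = 76 mod 105
  k=4: 31^4 = 46 mod 105
  k=6: 31^6 = 46 * 16 = 1 mod 105  <- first divisor giving 1
Order = 6

6


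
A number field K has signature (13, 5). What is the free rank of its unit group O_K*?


By Dirichlet's unit theorem:
rank = r1 + r2 - 1
= 13 + 5 - 1
= 17

17


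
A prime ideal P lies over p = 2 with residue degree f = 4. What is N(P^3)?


N(P^a) = p^(a*f)
= 2^(3*4)
= 2^12
= 4096

4096


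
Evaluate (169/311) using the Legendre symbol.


p = 311 is prime, so compute (169/311) with the reciprocity algorithm (Jacobi-symbol steps: pull out 2s via (2/n), flip via reciprocity, reduce):
  reciprocity: (169/311) -> +(311/169)
  reduce: (142/169)
  pull out 2: (2/169) = +1  (since 169 mod 8 = 1)
  reciprocity: (71/169) -> +(169/71)
  reduce: (27/71)
  reciprocity: (27/71) -> -(71/27)
  reduce: (17/27)
  reciprocity: (17/27) -> +(27/17)
  reduce: (10/17)
  pull out 2: (2/17) = +1  (since 17 mod 8 = 1)
  reciprocity: (5/17) -> +(17/5)
  reduce: (2/5)
  pull out 2: (2/5) = -1  (since 5 mod 8 = 5)
  (1/5) = 1
Product of signs = 1
(169/311) = 1

1


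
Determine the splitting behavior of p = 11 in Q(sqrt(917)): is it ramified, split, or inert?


K = Q(sqrt(917)). Since d mod 4 = 1, disc(K) = 917.
Check p | disc: 917 mod 11 = 4.
p does not divide disc. Compute Legendre symbol (d/p):
4^((11-1)/2) mod 11 = 1
(d/p) = 1, so p splits: (p) = P*P' with e=1, f=1, g=2.
Therefore p is split.

split


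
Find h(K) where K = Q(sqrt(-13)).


K = Q(sqrt(-13)). d mod 4 = 3, so D = disc(K) = 4d = -52
h(K) equals the number of primitive reduced positive-definite forms (a, b, c) = a*x^2 + b*x*y + c*y^2 with b^2 - 4ac = D,
where reduced means |b| <= a <= c, with b >= 0 whenever |b| = a or a = c, and primitive means gcd(a, b, c) = 1.
Reduced forces 3a^2 <= |D| = 52, so 1 <= a <= 4; b must have the parity of D, and c = (b^2 - D)/(4a) must be an integer >= a.
Enumerate a = 1..4, b in [-a, a]:
  a=1: (1, 0, 13)  [1]
  a=2: (2, 2, 7)  [1]
  a=3..4: none
Total reduced forms: 1 + 1 = 2
h = 2

2


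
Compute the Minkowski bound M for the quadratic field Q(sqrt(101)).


d = 101, d mod 4 = 1, so disc(K) = d = 101; |disc(K)| = 101
Real quadratic field, so n = 2, s = r2 = 0, r1 = 2
M = (n!/n^n) * (4/pi)^s * sqrt(|disc(K)|) = (2!/2^2) * (4/pi)^0 * sqrt(101)
= 0.5 * 1.000000 * 10.049876
= 5.0249

5.0249


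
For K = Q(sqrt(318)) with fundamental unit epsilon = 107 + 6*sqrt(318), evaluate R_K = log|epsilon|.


epsilon = 107 + 6*sqrt(318)
= 213.9953
R = ln(213.9953)
= 5.3660

5.3660


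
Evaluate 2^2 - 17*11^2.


x^2 - d*y^2
= 2^2 - 17*11^2
= 4 - 2057
= -2053

-2053


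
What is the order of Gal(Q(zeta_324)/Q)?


|Gal(Q(zeta_324)/Q)| = phi(324)
= 108

108


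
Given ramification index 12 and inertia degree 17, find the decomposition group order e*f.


|D_P| = e * f
= 12 * 17
= 204

204


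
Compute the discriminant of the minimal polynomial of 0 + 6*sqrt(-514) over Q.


The element 0 + 6*sqrt(-514) has minimal polynomial:
x^2 + 0*x + 18504
Discriminant = (0)^2 - 4*(18504)
= 0 - 74016
= -74016

-74016


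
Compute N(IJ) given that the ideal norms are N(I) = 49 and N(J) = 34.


N(IJ) = N(I) * N(J)
= 49 * 34
= 1666

1666


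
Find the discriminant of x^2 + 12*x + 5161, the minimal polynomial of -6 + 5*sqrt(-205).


The element -6 + 5*sqrt(-205) has minimal polynomial:
x^2 + 12*x + 5161
Discriminant = (12)^2 - 4*(5161)
= 144 - 20644
= -20500

-20500


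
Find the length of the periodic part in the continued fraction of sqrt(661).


Run the CF algorithm for sqrt(661).
a_0 = floor(sqrt(661)) = 25; set m_0=0, q_0=1.
Recurrence: m' = q*a - m,  q' = (d - m'^2)/q,  a' = floor((a_0 + m')/q').
  step 1: m=25, q=36, a=1
  step 2: m=11, q=15, a=2
  step 3: m=19, q=20, a=2
  step 4: m=21, q=11, a=4
  step 5: m=23, q=12, a=4
  step 6: m=25, q=3, a=16
  step 7: m=23, q=44, a=1
  step 8: m=21, q=5, a=9
  step 9: m=24, q=17, a=2
  step 10: m=10, q=33, a=1
  step 11: m=23, q=4, a=12
  step 12: m=25, q=9, a=5
  step 13: m=20, q=29, a=1
  step 14: m=9, q=20, a=1
  step 15: m=11, q=27, a=1
  step 16: m=16, q=15, a=2
  step 17: m=14, q=31, a=1
  step 18: m=17, q=12, a=3
  step 19: m=19, q=25, a=1
  step 20: m=6, q=25, a=1
  step 21: m=19, q=12, a=3
  step 22: m=17, q=31, a=1
  step 23: m=14, q=15, a=2
  step 24: m=16, q=27, a=1
  step 25: m=11, q=20, a=1
  step 26: m=9, q=29, a=1
  step 27: m=20, q=9, a=5
  step 28: m=25, q=4, a=12
  step 29: m=23, q=33, a=1
  step 30: m=10, q=17, a=2
  step 31: m=24, q=5, a=9
  step 32: m=21, q=44, a=1
  step 33: m=23, q=3, a=16
  step 34: m=25, q=12, a=4
  step 35: m=23, q=11, a=4
  step 36: m=21, q=20, a=2
  step 37: m=19, q=15, a=2
  step 38: m=11, q=36, a=1
  step 39: m=25, q=1, a=50
a_39 = 2*a_0 = 50, so the period closes here.
sqrt(661) = [25; 1, 2, 2, 4, 4, 16, 1, 9, 2, 1, 12, 5, 1, 1, 1, 2, 1, 3, 1, 1, 3, 1, 2, 1, 1, 1, 5, 12, 1, 2, 9, 1, 16, 4, 4, 2, 2, 1, 50]
Period length = 39

39


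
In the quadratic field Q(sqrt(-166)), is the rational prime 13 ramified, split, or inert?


K = Q(sqrt(-166)). Since d mod 4 = 2, disc(K) = -664.
Check p | disc: -664 mod 13 = 12.
p does not divide disc. Compute Legendre symbol (d/p):
3^((13-1)/2) mod 13 = 1
(d/p) = 1, so p splits: (p) = P*P' with e=1, f=1, g=2.
Therefore p is split.

split


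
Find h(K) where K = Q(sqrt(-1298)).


K = Q(sqrt(-1298)). d mod 4 = 2, so D = disc(K) = 4d = -5192
h(K) equals the number of primitive reduced positive-definite forms (a, b, c) = a*x^2 + b*x*y + c*y^2 with b^2 - 4ac = D,
where reduced means |b| <= a <= c, with b >= 0 whenever |b| = a or a = c, and primitive means gcd(a, b, c) = 1.
Reduced forces 3a^2 <= |D| = 5192, so 1 <= a <= 41; b must have the parity of D, and c = (b^2 - D)/(4a) must be an integer >= a.
Enumerate a = 1..41, b in [-a, a]:
  a=1: (1, 0, 1298)  [1]
  a=2: (2, 0, 649)  [1]
  a=3: (3, -2, 433), (3, 2, 433)  [2]
  a=4..5: none
  a=6: (6, -4, 217), (6, 4, 217)  [2]
  a=7: (7, -4, 186), (7, 4, 186)  [2]
  a=8: none
  a=9: (9, -8, 146), (9, 8, 146)  [2]
  a=10: none
  a=11: (11, 0, 118)  [1]
  a=12..13: none
  a=14: (14, -4, 93), (14, 4, 93)  [2]
  a=15..17: none
  a=18: (18, -8, 73), (18, 8, 73)  [2]
  a=19..20: none
  a=21: (21, -10, 63), (21, -4, 62), (21, 4, 62), (21, 10, 63)  [4]
  a=22: (22, 0, 59)  [1]
  a=23: (23, -12, 58), (23, 12, 58)  [2]
  a=24..26: none
  a=27: (27, -10, 49), (27, 10, 49)  [2]
  a=28: none
  a=29: (29, -12, 46), (29, 12, 46)  [2]
  a=30: none
  a=31: (31, -4, 42), (31, 4, 42)  [2]
  a=32: none
  a=33: (33, -22, 43), (33, 22, 43)  [2]
  a=34..36: none
  a=37: (37, -32, 42), (37, 32, 42)  [2]
  a=38..41: none
Total reduced forms: 1 + 1 + 2 + 2 + 2 + 2 + 1 + 2 + 2 + 4 + 1 + 2 + 2 + 2 + 2 + 2 + 2 = 32
h = 32

32


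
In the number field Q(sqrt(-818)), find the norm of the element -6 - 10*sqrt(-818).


N(a + b*sqrt(d)) = a^2 - d*b^2
= (-6)^2 - (-818)*(-10)^2
= 36 + 81800
= 81836

81836


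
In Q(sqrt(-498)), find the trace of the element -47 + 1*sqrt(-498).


Tr(a + b*sqrt(d)) = (a + b*sqrt(d)) + (a - b*sqrt(d)) = 2a
= 2 * (-47)
= -94

-94


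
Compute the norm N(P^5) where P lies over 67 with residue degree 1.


N(P^a) = p^(a*f)
= 67^(5*1)
= 67^5
= 1350125107

1350125107


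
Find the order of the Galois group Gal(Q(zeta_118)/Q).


|Gal(Q(zeta_118)/Q)| = phi(118)
= 58

58


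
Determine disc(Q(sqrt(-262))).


For K = Q(sqrt(d)) with d squarefree: disc(K) = d if d = 1 mod 4, and disc(K) = 4d if d = 2 or 3 mod 4.
Here d = -262, and d mod 4 = 2.
d = 2 mod 4, not 1 (O_K = Z[sqrt(d)]), so disc(K) = 4d = 4 * (-262) = -1048

-1048


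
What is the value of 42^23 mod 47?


p = 47 is prime and the exponent is (p-1)/2 = 23, so by Euler's criterion 42^23 = (42/47) = +1 or -1 mod 47.
Compute by square-and-multiply:
  23 = 16 + 4 + 2 + 1 (binary 10111)
  Repeated squaring mod 47: 42^1 = 42, 42^2 = 25, 42^4 = 14, 42^8 = 8, 42^16 = 17
  42^23 = 42^16 * 42^4 * 42^2 * 42^1 = 17 * 14 * 25 * 42 mod 47
    17 * 14 = 238 = 3 mod 47
    3 * 25 = 75 = 28 mod 47
    28 * 42 = 1176 = 1 mod 47
  42^23 = 1 mod 47
Result 1: 42 is a quadratic residue mod 47.
42^23 mod 47 = 1

1


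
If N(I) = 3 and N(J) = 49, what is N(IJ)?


N(IJ) = N(I) * N(J)
= 3 * 49
= 147

147


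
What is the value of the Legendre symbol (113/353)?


p = 353 is prime, so compute (113/353) with the reciprocity algorithm (Jacobi-symbol steps: pull out 2s via (2/n), flip via reciprocity, reduce):
  reciprocity: (113/353) -> +(353/113)
  reduce: (14/113)
  pull out 2: (2/113) = +1  (since 113 mod 8 = 1)
  reciprocity: (7/113) -> +(113/7)
  reduce: (1/7)
  (1/7) = 1
Product of signs = 1
(113/353) = 1

1


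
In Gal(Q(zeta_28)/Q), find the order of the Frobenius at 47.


The Frobenius at p in Gal(Q(zeta_n)/Q) = (Z/nZ)* is the class of p, so its order is ord_28(47), the smallest k >= 1 with 47^k = 1 mod 28.
n = 28 = 2^2 * 7, phi(28) = 12; the order divides phi(n).
Divisors of 12: 1, 2, 3, 4, 6, 12
Repeated squaring mod 28: 47^1 = 19, 47^2 = 25, 47^4 = 9, 47^8 = 25
Test divisors in increasing order:
  k=1: 47^1 = 19 mod 28
  k=2: 47^2 = 25 mod 28
  k=3: 47^3 = 25 * 19 = 27 mod 28
  k=4: 47^4 = 9 mod 28
  k=6: 47^6 = 9 * 25 = 1 mod 28  <- first divisor giving 1
Order = 6

6


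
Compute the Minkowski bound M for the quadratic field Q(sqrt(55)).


d = 55, d mod 4 = 3, so disc(K) = 4d = 220; |disc(K)| = 220
Real quadratic field, so n = 2, s = r2 = 0, r1 = 2
M = (n!/n^n) * (4/pi)^s * sqrt(|disc(K)|) = (2!/2^2) * (4/pi)^0 * sqrt(220)
= 0.5 * 1.000000 * 14.832397
= 7.4162

7.4162


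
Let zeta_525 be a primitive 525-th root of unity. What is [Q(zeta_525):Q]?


The degree equals Euler's totient phi(525).
525 = 3 * 5^2 * 7
phi(525) = 240

240


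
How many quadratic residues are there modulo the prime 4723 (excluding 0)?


For prime p, the number of non-zero quadratic residues is (p-1)/2.
= (4723-1)/2
= 2361

2361


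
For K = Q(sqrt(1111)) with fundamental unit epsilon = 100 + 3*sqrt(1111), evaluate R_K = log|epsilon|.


epsilon = 100 + 3*sqrt(1111)
= 199.9950
R = ln(199.9950)
= 5.2983

5.2983


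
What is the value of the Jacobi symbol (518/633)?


Compute (518/633) via quadratic reciprocity:
  pull out 2: (2/633) = +1  (since 633 mod 8 = 1)
  reciprocity: (259/633) -> +(633/259)
  reduce: (115/259)
  reciprocity: (115/259) -> -(259/115)
  reduce: (29/115)
  reciprocity: (29/115) -> +(115/29)
  reduce: (28/29)
  pull out 2: (2/29) = -1  (since 29 mod 8 = 5)
  pull out 2: (2/29) = -1  (since 29 mod 8 = 5)
  reciprocity: (7/29) -> +(29/7)
  reduce: (1/7)
  (1/7) = 1
Product of signs = -1

-1


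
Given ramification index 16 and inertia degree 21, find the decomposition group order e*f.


|D_P| = e * f
= 16 * 21
= 336

336


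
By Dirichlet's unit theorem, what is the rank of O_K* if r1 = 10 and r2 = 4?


By Dirichlet's unit theorem:
rank = r1 + r2 - 1
= 10 + 4 - 1
= 13

13


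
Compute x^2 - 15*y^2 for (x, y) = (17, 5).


x^2 - d*y^2
= 17^2 - 15*5^2
= 289 - 375
= -86

-86


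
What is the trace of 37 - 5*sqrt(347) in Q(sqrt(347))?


Tr(a + b*sqrt(d)) = (a + b*sqrt(d)) + (a - b*sqrt(d)) = 2a
= 2 * (37)
= 74

74


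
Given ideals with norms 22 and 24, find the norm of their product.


N(IJ) = N(I) * N(J)
= 22 * 24
= 528

528


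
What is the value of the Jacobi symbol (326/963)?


Compute (326/963) via quadratic reciprocity:
  pull out 2: (2/963) = -1  (since 963 mod 8 = 3)
  reciprocity: (163/963) -> -(963/163)
  reduce: (148/163)
  pull out 2: (2/163) = -1  (since 163 mod 8 = 3)
  pull out 2: (2/163) = -1  (since 163 mod 8 = 3)
  reciprocity: (37/163) -> +(163/37)
  reduce: (15/37)
  reciprocity: (15/37) -> +(37/15)
  reduce: (7/15)
  reciprocity: (7/15) -> -(15/7)
  reduce: (1/7)
  (1/7) = 1
Product of signs = -1

-1


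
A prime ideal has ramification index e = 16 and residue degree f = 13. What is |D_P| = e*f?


|D_P| = e * f
= 16 * 13
= 208

208


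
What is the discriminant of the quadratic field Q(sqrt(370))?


For K = Q(sqrt(d)) with d squarefree: disc(K) = d if d = 1 mod 4, and disc(K) = 4d if d = 2 or 3 mod 4.
Here d = 370, and d mod 4 = 2.
d = 2 mod 4, not 1 (O_K = Z[sqrt(d)]), so disc(K) = 4d = 4 * (370) = 1480

1480


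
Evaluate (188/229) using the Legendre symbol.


p = 229 is prime, so compute (188/229) with the reciprocity algorithm (Jacobi-symbol steps: pull out 2s via (2/n), flip via reciprocity, reduce):
  pull out 2: (2/229) = -1  (since 229 mod 8 = 5)
  pull out 2: (2/229) = -1  (since 229 mod 8 = 5)
  reciprocity: (47/229) -> +(229/47)
  reduce: (41/47)
  reciprocity: (41/47) -> +(47/41)
  reduce: (6/41)
  pull out 2: (2/41) = +1  (since 41 mod 8 = 1)
  reciprocity: (3/41) -> +(41/3)
  reduce: (2/3)
  pull out 2: (2/3) = -1  (since 3 mod 8 = 3)
  (1/3) = 1
Product of signs = -1
(188/229) = -1

-1


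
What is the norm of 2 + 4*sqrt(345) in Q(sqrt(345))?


N(a + b*sqrt(d)) = a^2 - d*b^2
= (2)^2 - (345)*(4)^2
= 4 - 5520
= -5516

-5516


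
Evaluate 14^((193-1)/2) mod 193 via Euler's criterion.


p = 193 is prime and the exponent is (p-1)/2 = 96, so by Euler's criterion 14^96 = (14/193) = +1 or -1 mod 193.
Compute by square-and-multiply:
  96 = 64 + 32 (binary 1100000)
  Repeated squaring mod 193: 14^1 = 14, 14^2 = 3, 14^4 = 9, 14^8 = 81, 14^16 = 192, 14^32 = 1, 14^64 = 1
  14^96 = 14^64 * 14^32 = 1 * 1 mod 193
    1 * 1 = 1 = 1 mod 193
  14^96 = 1 mod 193
Result 1: 14 is a quadratic residue mod 193.
14^96 mod 193 = 1

1


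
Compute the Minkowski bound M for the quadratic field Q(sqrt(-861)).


d = -861, d mod 4 = 3, so disc(K) = 4d = -3444; |disc(K)| = 3444
Imaginary quadratic field, so n = 2, s = r2 = 1, r1 = 0
M = (n!/n^n) * (4/pi)^s * sqrt(|disc(K)|) = (2!/2^2) * (4/pi)^1 * sqrt(3444)
= 0.5 * 1.273240 * 58.685603
= 37.3604

37.3604


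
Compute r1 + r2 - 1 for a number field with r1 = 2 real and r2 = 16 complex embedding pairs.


By Dirichlet's unit theorem:
rank = r1 + r2 - 1
= 2 + 16 - 1
= 17

17


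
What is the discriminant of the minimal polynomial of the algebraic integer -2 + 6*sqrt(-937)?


The element -2 + 6*sqrt(-937) has minimal polynomial:
x^2 + 4*x + 33736
Discriminant = (4)^2 - 4*(33736)
= 16 - 134944
= -134928

-134928


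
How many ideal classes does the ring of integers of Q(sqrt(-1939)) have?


K = Q(sqrt(-1939)). d mod 4 = 1, so D = disc(K) = d = -1939
h(K) equals the number of primitive reduced positive-definite forms (a, b, c) = a*x^2 + b*x*y + c*y^2 with b^2 - 4ac = D,
where reduced means |b| <= a <= c, with b >= 0 whenever |b| = a or a = c, and primitive means gcd(a, b, c) = 1.
Reduced forces 3a^2 <= |D| = 1939, so 1 <= a <= 25; b must have the parity of D, and c = (b^2 - D)/(4a) must be an integer >= a.
Enumerate a = 1..25, b in [-a, a]:
  a=1: (1, 1, 485)  [1]
  a=2..4: none
  a=5: (5, -1, 97), (5, 1, 97)  [2]
  a=6: none
  a=7: (7, 7, 71)  [1]
  a=8..16: none
  a=17: (17, -13, 31), (17, 13, 31)  [2]
  a=18..22: none
  a=23: (23, -19, 25), (23, 19, 25)  [2]
  a=24..25: none
Total reduced forms: 1 + 2 + 1 + 2 + 2 = 8
h = 8

8


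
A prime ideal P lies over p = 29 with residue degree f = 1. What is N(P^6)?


N(P^a) = p^(a*f)
= 29^(6*1)
= 29^6
= 594823321

594823321


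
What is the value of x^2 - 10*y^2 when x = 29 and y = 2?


x^2 - d*y^2
= 29^2 - 10*2^2
= 841 - 40
= 801

801


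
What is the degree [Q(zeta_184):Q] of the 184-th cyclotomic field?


The degree equals Euler's totient phi(184).
184 = 2^3 * 23
phi(184) = 88

88


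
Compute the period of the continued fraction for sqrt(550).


Run the CF algorithm for sqrt(550).
a_0 = floor(sqrt(550)) = 23; set m_0=0, q_0=1.
Recurrence: m' = q*a - m,  q' = (d - m'^2)/q,  a' = floor((a_0 + m')/q').
  step 1: m=23, q=21, a=2
  step 2: m=19, q=9, a=4
  step 3: m=17, q=29, a=1
  step 4: m=12, q=14, a=2
  step 5: m=16, q=21, a=1
  step 6: m=5, q=25, a=1
  step 7: m=20, q=6, a=7
  step 8: m=22, q=11, a=4
  step 9: m=22, q=6, a=7
  step 10: m=20, q=25, a=1
  step 11: m=5, q=21, a=1
  step 12: m=16, q=14, a=2
  step 13: m=12, q=29, a=1
  step 14: m=17, q=9, a=4
  step 15: m=19, q=21, a=2
  step 16: m=23, q=1, a=46
a_16 = 2*a_0 = 46, so the period closes here.
sqrt(550) = [23; 2, 4, 1, 2, 1, 1, 7, 4, 7, 1, 1, 2, 1, 4, 2, 46]
Period length = 16

16


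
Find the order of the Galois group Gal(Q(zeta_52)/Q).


|Gal(Q(zeta_52)/Q)| = phi(52)
= 24

24


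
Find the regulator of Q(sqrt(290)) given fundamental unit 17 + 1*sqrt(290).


epsilon = 17 + 1*sqrt(290)
= 34.0294
R = ln(34.0294)
= 3.5272

3.5272


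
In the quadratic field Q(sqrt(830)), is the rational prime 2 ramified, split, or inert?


K = Q(sqrt(830)). Since d mod 4 = 2, disc(K) = 3320.
Check p | disc: 3320 mod 2 = 0.
p divides disc, so p ramifies: (p) = P^2 with e=2, f=1, g=1.
Therefore p is ramified.

ramified


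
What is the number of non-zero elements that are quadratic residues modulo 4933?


For prime p, the number of non-zero quadratic residues is (p-1)/2.
= (4933-1)/2
= 2466

2466


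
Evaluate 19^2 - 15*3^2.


x^2 - d*y^2
= 19^2 - 15*3^2
= 361 - 135
= 226

226


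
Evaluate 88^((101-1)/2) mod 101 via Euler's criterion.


p = 101 is prime and the exponent is (p-1)/2 = 50, so by Euler's criterion 88^50 = (88/101) = +1 or -1 mod 101.
Compute by square-and-multiply:
  50 = 32 + 16 + 2 (binary 110010)
  Repeated squaring mod 101: 88^1 = 88, 88^2 = 68, 88^4 = 79, 88^8 = 80, 88^16 = 37, 88^32 = 56
  88^50 = 88^32 * 88^16 * 88^2 = 56 * 37 * 68 mod 101
    56 * 37 = 2072 = 52 mod 101
    52 * 68 = 3536 = 1 mod 101
  88^50 = 1 mod 101
Result 1: 88 is a quadratic residue mod 101.
88^50 mod 101 = 1

1


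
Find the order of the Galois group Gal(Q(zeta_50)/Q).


|Gal(Q(zeta_50)/Q)| = phi(50)
= 20

20


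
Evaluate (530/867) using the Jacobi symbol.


Compute (530/867) via quadratic reciprocity:
  pull out 2: (2/867) = -1  (since 867 mod 8 = 3)
  reciprocity: (265/867) -> +(867/265)
  reduce: (72/265)
  pull out 2: (2/265) = +1  (since 265 mod 8 = 1)
  pull out 2: (2/265) = +1  (since 265 mod 8 = 1)
  pull out 2: (2/265) = +1  (since 265 mod 8 = 1)
  reciprocity: (9/265) -> +(265/9)
  reduce: (4/9)
  pull out 2: (2/9) = +1  (since 9 mod 8 = 1)
  pull out 2: (2/9) = +1  (since 9 mod 8 = 1)
  (1/9) = 1
Product of signs = -1

-1


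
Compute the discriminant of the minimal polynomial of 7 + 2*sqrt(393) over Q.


The element 7 + 2*sqrt(393) has minimal polynomial:
x^2 - 14*x - 1523
Discriminant = (-14)^2 - 4*(-1523)
= 196 + 6092
= 6288

6288


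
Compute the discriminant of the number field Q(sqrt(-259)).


For K = Q(sqrt(d)) with d squarefree: disc(K) = d if d = 1 mod 4, and disc(K) = 4d if d = 2 or 3 mod 4.
Here d = -259, and d mod 4 = 1.
d = 1 mod 4 (O_K = Z[(1+sqrt(d))/2]), so disc(K) = d = -259

-259


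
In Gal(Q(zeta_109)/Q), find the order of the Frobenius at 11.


The Frobenius at p in Gal(Q(zeta_n)/Q) = (Z/nZ)* is the class of p, so its order is ord_109(11), the smallest k >= 1 with 11^k = 1 mod 109.
n = 109 = 109, phi(109) = 108; the order divides phi(n).
Divisors of 108: 1, 2, 3, 4, 6, 9, 12, 18, 27, 36, 54, 108
Repeated squaring mod 109: 11^1 = 11, 11^2 = 12, 11^4 = 35, 11^8 = 26, 11^16 = 22, 11^32 = 48, 11^64 = 15
Test divisors in increasing order:
  k=1: 11^1 = 11 mod 109
  k=2: 11^2 = 12 mod 109
  k=3: 11^3 = 12 * 11 = 23 mod 109
  k=4: 11^4 = 35 mod 109
  k=6: 11^6 = 35 * 12 = 93 mod 109
  k=9: 11^9 = 26 * 11 = 68 mod 109
  k=12: 11^12 = 26 * 35 = 38 mod 109
  k=18: 11^18 = 22 * 12 = 46 mod 109
  k=27: 11^27 = 22 * 26 * 12 * 11 = 76 mod 109
  k=36: 11^36 = 48 * 35 = 45 mod 109
  k=54: 11^54 = 48 * 22 * 35 * 12 = 108 mod 109
  k=108: 11^108 = 15 * 48 * 26 * 35 = 1 mod 109  <- first divisor giving 1
Order = 108

108


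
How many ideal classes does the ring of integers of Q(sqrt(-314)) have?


K = Q(sqrt(-314)). d mod 4 = 2, so D = disc(K) = 4d = -1256
h(K) equals the number of primitive reduced positive-definite forms (a, b, c) = a*x^2 + b*x*y + c*y^2 with b^2 - 4ac = D,
where reduced means |b| <= a <= c, with b >= 0 whenever |b| = a or a = c, and primitive means gcd(a, b, c) = 1.
Reduced forces 3a^2 <= |D| = 1256, so 1 <= a <= 20; b must have the parity of D, and c = (b^2 - D)/(4a) must be an integer >= a.
Enumerate a = 1..20, b in [-a, a]:
  a=1: (1, 0, 314)  [1]
  a=2: (2, 0, 157)  [1]
  a=3: (3, -2, 105), (3, 2, 105)  [2]
  a=4: none
  a=5: (5, -2, 63), (5, 2, 63)  [2]
  a=6: (6, -4, 53), (6, 4, 53)  [2]
  a=7: (7, -2, 45), (7, 2, 45)  [2]
  a=8: none
  a=9: (9, -2, 35), (9, 2, 35)  [2]
  a=10: (10, -8, 33), (10, 8, 33)  [2]
  a=11: (11, -8, 30), (11, 8, 30)  [2]
  a=12..13: none
  a=14: (14, -12, 25), (14, 12, 25)  [2]
  a=15: (15, -8, 22), (15, -2, 21), (15, 2, 21), (15, 8, 22)  [4]
  a=16: none
  a=17: (17, -6, 19), (17, 6, 19)  [2]
  a=18: (18, -16, 21), (18, 16, 21)  [2]
  a=19..20: none
Total reduced forms: 1 + 1 + 2 + 2 + 2 + 2 + 2 + 2 + 2 + 2 + 4 + 2 + 2 = 26
h = 26

26


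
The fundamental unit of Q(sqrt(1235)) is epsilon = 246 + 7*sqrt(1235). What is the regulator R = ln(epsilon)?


epsilon = 246 + 7*sqrt(1235)
= 491.9980
R = ln(491.9980)
= 6.1985

6.1985


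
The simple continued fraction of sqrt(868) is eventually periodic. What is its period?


Run the CF algorithm for sqrt(868).
a_0 = floor(sqrt(868)) = 29; set m_0=0, q_0=1.
Recurrence: m' = q*a - m,  q' = (d - m'^2)/q,  a' = floor((a_0 + m')/q').
  step 1: m=29, q=27, a=2
  step 2: m=25, q=9, a=6
  step 3: m=29, q=3, a=19
  step 4: m=28, q=28, a=2
  step 5: m=28, q=3, a=19
  step 6: m=29, q=9, a=6
  step 7: m=25, q=27, a=2
  step 8: m=29, q=1, a=58
a_8 = 2*a_0 = 58, so the period closes here.
sqrt(868) = [29; 2, 6, 19, 2, 19, 6, 2, 58]
Period length = 8

8


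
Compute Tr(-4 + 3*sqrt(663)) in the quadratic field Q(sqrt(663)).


Tr(a + b*sqrt(d)) = (a + b*sqrt(d)) + (a - b*sqrt(d)) = 2a
= 2 * (-4)
= -8

-8


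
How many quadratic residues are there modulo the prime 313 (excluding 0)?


For prime p, the number of non-zero quadratic residues is (p-1)/2.
= (313-1)/2
= 156

156


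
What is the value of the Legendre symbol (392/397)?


p = 397 is prime, so compute (392/397) with the reciprocity algorithm (Jacobi-symbol steps: pull out 2s via (2/n), flip via reciprocity, reduce):
  pull out 2: (2/397) = -1  (since 397 mod 8 = 5)
  pull out 2: (2/397) = -1  (since 397 mod 8 = 5)
  pull out 2: (2/397) = -1  (since 397 mod 8 = 5)
  reciprocity: (49/397) -> +(397/49)
  reduce: (5/49)
  reciprocity: (5/49) -> +(49/5)
  reduce: (4/5)
  pull out 2: (2/5) = -1  (since 5 mod 8 = 5)
  pull out 2: (2/5) = -1  (since 5 mod 8 = 5)
  (1/5) = 1
Product of signs = -1
(392/397) = -1

-1


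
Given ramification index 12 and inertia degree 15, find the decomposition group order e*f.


|D_P| = e * f
= 12 * 15
= 180

180


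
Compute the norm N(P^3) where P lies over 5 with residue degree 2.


N(P^a) = p^(a*f)
= 5^(3*2)
= 5^6
= 15625

15625


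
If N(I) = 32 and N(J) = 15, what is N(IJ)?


N(IJ) = N(I) * N(J)
= 32 * 15
= 480

480


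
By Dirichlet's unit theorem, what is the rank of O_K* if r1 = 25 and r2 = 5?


By Dirichlet's unit theorem:
rank = r1 + r2 - 1
= 25 + 5 - 1
= 29

29


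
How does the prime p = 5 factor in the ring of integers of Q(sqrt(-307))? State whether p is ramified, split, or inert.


K = Q(sqrt(-307)). Since d mod 4 = 1, disc(K) = -307.
Check p | disc: -307 mod 5 = 3.
p does not divide disc. Compute Legendre symbol (d/p):
3^((5-1)/2) mod 5 = -1
(d/p) = -1, so p is inert: (p) stays prime with e=1, f=2, g=1.
Therefore p is inert.

inert


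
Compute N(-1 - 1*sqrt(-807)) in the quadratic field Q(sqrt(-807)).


N(a + b*sqrt(d)) = a^2 - d*b^2
= (-1)^2 - (-807)*(-1)^2
= 1 + 807
= 808

808


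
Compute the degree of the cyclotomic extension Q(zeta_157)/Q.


The degree equals Euler's totient phi(157).
157 = 157
phi(157) = 156

156


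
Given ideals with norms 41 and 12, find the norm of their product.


N(IJ) = N(I) * N(J)
= 41 * 12
= 492

492


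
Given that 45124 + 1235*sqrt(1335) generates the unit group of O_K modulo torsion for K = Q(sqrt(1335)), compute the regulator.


epsilon = 45124 + 1235*sqrt(1335)
= 90248.0000
R = ln(90248.0000)
= 11.4103

11.4103


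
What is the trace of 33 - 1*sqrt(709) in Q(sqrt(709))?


Tr(a + b*sqrt(d)) = (a + b*sqrt(d)) + (a - b*sqrt(d)) = 2a
= 2 * (33)
= 66

66


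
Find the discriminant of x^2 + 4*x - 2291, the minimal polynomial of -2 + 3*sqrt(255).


The element -2 + 3*sqrt(255) has minimal polynomial:
x^2 + 4*x - 2291
Discriminant = (4)^2 - 4*(-2291)
= 16 + 9164
= 9180

9180


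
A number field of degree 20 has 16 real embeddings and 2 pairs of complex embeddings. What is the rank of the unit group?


By Dirichlet's unit theorem:
rank = r1 + r2 - 1
= 16 + 2 - 1
= 17

17


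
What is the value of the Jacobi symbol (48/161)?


Compute (48/161) via quadratic reciprocity:
  pull out 2: (2/161) = +1  (since 161 mod 8 = 1)
  pull out 2: (2/161) = +1  (since 161 mod 8 = 1)
  pull out 2: (2/161) = +1  (since 161 mod 8 = 1)
  pull out 2: (2/161) = +1  (since 161 mod 8 = 1)
  reciprocity: (3/161) -> +(161/3)
  reduce: (2/3)
  pull out 2: (2/3) = -1  (since 3 mod 8 = 3)
  (1/3) = 1
Product of signs = -1

-1


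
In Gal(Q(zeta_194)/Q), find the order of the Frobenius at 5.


The Frobenius at p in Gal(Q(zeta_n)/Q) = (Z/nZ)* is the class of p, so its order is ord_194(5), the smallest k >= 1 with 5^k = 1 mod 194.
n = 194 = 2 * 97, phi(194) = 96; the order divides phi(n).
Divisors of 96: 1, 2, 3, 4, 6, 8, 12, 16, 24, 32, 48, 96
Repeated squaring mod 194: 5^1 = 5, 5^2 = 25, 5^4 = 43, 5^8 = 103, 5^16 = 133, 5^32 = 35, 5^64 = 61
Test divisors in increasing order:
  k=1: 5^1 = 5 mod 194
  k=2: 5^2 = 25 mod 194
  k=3: 5^3 = 25 * 5 = 125 mod 194
  k=4: 5^4 = 43 mod 194
  k=6: 5^6 = 43 * 25 = 105 mod 194
  k=8: 5^8 = 103 mod 194
  k=12: 5^12 = 103 * 43 = 161 mod 194
  k=16: 5^16 = 133 mod 194
  k=24: 5^24 = 133 * 103 = 119 mod 194
  k=32: 5^32 = 35 mod 194
  k=48: 5^48 = 35 * 133 = 193 mod 194
  k=96: 5^96 = 61 * 35 = 1 mod 194  <- first divisor giving 1
Order = 96

96


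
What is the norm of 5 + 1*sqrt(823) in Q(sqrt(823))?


N(a + b*sqrt(d)) = a^2 - d*b^2
= (5)^2 - (823)*(1)^2
= 25 - 823
= -798

-798


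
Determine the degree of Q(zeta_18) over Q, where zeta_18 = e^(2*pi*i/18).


The degree equals Euler's totient phi(18).
18 = 2 * 3^2
phi(18) = 6

6


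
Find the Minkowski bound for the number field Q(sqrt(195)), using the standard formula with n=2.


d = 195, d mod 4 = 3, so disc(K) = 4d = 780; |disc(K)| = 780
Real quadratic field, so n = 2, s = r2 = 0, r1 = 2
M = (n!/n^n) * (4/pi)^s * sqrt(|disc(K)|) = (2!/2^2) * (4/pi)^0 * sqrt(780)
= 0.5 * 1.000000 * 27.928480
= 13.9642

13.9642


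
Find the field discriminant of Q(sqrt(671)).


For K = Q(sqrt(d)) with d squarefree: disc(K) = d if d = 1 mod 4, and disc(K) = 4d if d = 2 or 3 mod 4.
Here d = 671, and d mod 4 = 3.
d = 3 mod 4, not 1 (O_K = Z[sqrt(d)]), so disc(K) = 4d = 4 * (671) = 2684

2684


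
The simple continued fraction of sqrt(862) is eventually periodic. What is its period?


Run the CF algorithm for sqrt(862).
a_0 = floor(sqrt(862)) = 29; set m_0=0, q_0=1.
Recurrence: m' = q*a - m,  q' = (d - m'^2)/q,  a' = floor((a_0 + m')/q').
  step 1: m=29, q=21, a=2
  step 2: m=13, q=33, a=1
  step 3: m=20, q=14, a=3
  step 4: m=22, q=27, a=1
  step 5: m=5, q=31, a=1
  step 6: m=26, q=6, a=9
  step 7: m=28, q=13, a=4
  step 8: m=24, q=22, a=2
  step 9: m=20, q=21, a=2
  step 10: m=22, q=18, a=2
  step 11: m=14, q=37, a=1
  step 12: m=23, q=9, a=5
  step 13: m=22, q=42, a=1
  step 14: m=20, q=11, a=4
  step 15: m=24, q=26, a=2
  step 16: m=28, q=3, a=19
  step 17: m=29, q=7, a=8
  step 18: m=27, q=19, a=2
  step 19: m=11, q=39, a=1
  step 20: m=28, q=2, a=28
  step 21: m=28, q=39, a=1
  step 22: m=11, q=19, a=2
  step 23: m=27, q=7, a=8
  step 24: m=29, q=3, a=19
  step 25: m=28, q=26, a=2
  step 26: m=24, q=11, a=4
  step 27: m=20, q=42, a=1
  step 28: m=22, q=9, a=5
  step 29: m=23, q=37, a=1
  step 30: m=14, q=18, a=2
  step 31: m=22, q=21, a=2
  step 32: m=20, q=22, a=2
  step 33: m=24, q=13, a=4
  step 34: m=28, q=6, a=9
  step 35: m=26, q=31, a=1
  step 36: m=5, q=27, a=1
  step 37: m=22, q=14, a=3
  step 38: m=20, q=33, a=1
  step 39: m=13, q=21, a=2
  step 40: m=29, q=1, a=58
a_40 = 2*a_0 = 58, so the period closes here.
sqrt(862) = [29; 2, 1, 3, 1, 1, 9, 4, 2, 2, 2, 1, 5, 1, 4, 2, 19, 8, 2, 1, 28, 1, 2, 8, 19, 2, 4, 1, 5, 1, 2, 2, 2, 4, 9, 1, 1, 3, 1, 2, 58]
Period length = 40

40
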